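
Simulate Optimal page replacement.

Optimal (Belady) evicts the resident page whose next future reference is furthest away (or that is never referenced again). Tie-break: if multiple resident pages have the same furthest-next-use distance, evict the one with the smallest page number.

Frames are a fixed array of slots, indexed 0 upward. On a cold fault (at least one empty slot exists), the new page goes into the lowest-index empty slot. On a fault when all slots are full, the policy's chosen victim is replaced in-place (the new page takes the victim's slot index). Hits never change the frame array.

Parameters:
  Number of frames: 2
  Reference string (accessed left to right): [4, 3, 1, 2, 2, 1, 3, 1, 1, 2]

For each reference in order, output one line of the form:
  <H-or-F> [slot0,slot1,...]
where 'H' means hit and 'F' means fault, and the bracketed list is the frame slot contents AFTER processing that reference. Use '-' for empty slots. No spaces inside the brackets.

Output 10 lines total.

F [4,-]
F [4,3]
F [1,3]
F [1,2]
H [1,2]
H [1,2]
F [1,3]
H [1,3]
H [1,3]
F [2,3]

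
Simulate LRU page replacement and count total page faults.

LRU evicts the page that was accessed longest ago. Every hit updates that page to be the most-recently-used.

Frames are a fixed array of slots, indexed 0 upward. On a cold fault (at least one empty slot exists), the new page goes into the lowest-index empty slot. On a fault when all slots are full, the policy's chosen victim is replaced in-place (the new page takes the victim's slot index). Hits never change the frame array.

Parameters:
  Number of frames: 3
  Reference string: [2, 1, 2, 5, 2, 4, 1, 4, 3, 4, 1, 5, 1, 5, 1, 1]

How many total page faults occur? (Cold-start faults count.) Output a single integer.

Step 0: ref 2 → FAULT, frames=[2,-,-]
Step 1: ref 1 → FAULT, frames=[2,1,-]
Step 2: ref 2 → HIT, frames=[2,1,-]
Step 3: ref 5 → FAULT, frames=[2,1,5]
Step 4: ref 2 → HIT, frames=[2,1,5]
Step 5: ref 4 → FAULT (evict 1), frames=[2,4,5]
Step 6: ref 1 → FAULT (evict 5), frames=[2,4,1]
Step 7: ref 4 → HIT, frames=[2,4,1]
Step 8: ref 3 → FAULT (evict 2), frames=[3,4,1]
Step 9: ref 4 → HIT, frames=[3,4,1]
Step 10: ref 1 → HIT, frames=[3,4,1]
Step 11: ref 5 → FAULT (evict 3), frames=[5,4,1]
Step 12: ref 1 → HIT, frames=[5,4,1]
Step 13: ref 5 → HIT, frames=[5,4,1]
Step 14: ref 1 → HIT, frames=[5,4,1]
Step 15: ref 1 → HIT, frames=[5,4,1]
Total faults: 7

Answer: 7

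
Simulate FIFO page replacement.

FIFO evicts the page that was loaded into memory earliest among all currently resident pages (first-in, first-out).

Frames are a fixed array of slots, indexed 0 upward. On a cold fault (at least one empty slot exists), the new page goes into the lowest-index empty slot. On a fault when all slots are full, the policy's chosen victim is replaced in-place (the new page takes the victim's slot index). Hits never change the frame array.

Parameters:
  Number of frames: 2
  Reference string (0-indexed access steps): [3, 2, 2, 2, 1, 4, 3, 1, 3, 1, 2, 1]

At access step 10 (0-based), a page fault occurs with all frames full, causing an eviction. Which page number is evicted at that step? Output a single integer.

Answer: 3

Derivation:
Step 0: ref 3 -> FAULT, frames=[3,-]
Step 1: ref 2 -> FAULT, frames=[3,2]
Step 2: ref 2 -> HIT, frames=[3,2]
Step 3: ref 2 -> HIT, frames=[3,2]
Step 4: ref 1 -> FAULT, evict 3, frames=[1,2]
Step 5: ref 4 -> FAULT, evict 2, frames=[1,4]
Step 6: ref 3 -> FAULT, evict 1, frames=[3,4]
Step 7: ref 1 -> FAULT, evict 4, frames=[3,1]
Step 8: ref 3 -> HIT, frames=[3,1]
Step 9: ref 1 -> HIT, frames=[3,1]
Step 10: ref 2 -> FAULT, evict 3, frames=[2,1]
At step 10: evicted page 3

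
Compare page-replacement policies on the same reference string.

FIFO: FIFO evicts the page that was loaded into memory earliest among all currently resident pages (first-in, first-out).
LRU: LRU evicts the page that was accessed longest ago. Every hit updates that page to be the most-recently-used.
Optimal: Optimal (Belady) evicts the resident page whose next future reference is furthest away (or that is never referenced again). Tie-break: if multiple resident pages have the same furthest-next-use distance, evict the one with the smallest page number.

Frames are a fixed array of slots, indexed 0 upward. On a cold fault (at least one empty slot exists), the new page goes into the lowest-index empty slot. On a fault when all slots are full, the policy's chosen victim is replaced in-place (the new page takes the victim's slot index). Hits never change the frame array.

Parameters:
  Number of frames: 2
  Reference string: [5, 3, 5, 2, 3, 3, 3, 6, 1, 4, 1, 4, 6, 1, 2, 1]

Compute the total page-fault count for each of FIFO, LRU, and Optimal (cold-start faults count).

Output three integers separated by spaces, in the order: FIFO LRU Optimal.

Answer: 9 10 8

Derivation:
--- FIFO ---
  step 0: ref 5 -> FAULT, frames=[5,-] (faults so far: 1)
  step 1: ref 3 -> FAULT, frames=[5,3] (faults so far: 2)
  step 2: ref 5 -> HIT, frames=[5,3] (faults so far: 2)
  step 3: ref 2 -> FAULT, evict 5, frames=[2,3] (faults so far: 3)
  step 4: ref 3 -> HIT, frames=[2,3] (faults so far: 3)
  step 5: ref 3 -> HIT, frames=[2,3] (faults so far: 3)
  step 6: ref 3 -> HIT, frames=[2,3] (faults so far: 3)
  step 7: ref 6 -> FAULT, evict 3, frames=[2,6] (faults so far: 4)
  step 8: ref 1 -> FAULT, evict 2, frames=[1,6] (faults so far: 5)
  step 9: ref 4 -> FAULT, evict 6, frames=[1,4] (faults so far: 6)
  step 10: ref 1 -> HIT, frames=[1,4] (faults so far: 6)
  step 11: ref 4 -> HIT, frames=[1,4] (faults so far: 6)
  step 12: ref 6 -> FAULT, evict 1, frames=[6,4] (faults so far: 7)
  step 13: ref 1 -> FAULT, evict 4, frames=[6,1] (faults so far: 8)
  step 14: ref 2 -> FAULT, evict 6, frames=[2,1] (faults so far: 9)
  step 15: ref 1 -> HIT, frames=[2,1] (faults so far: 9)
  FIFO total faults: 9
--- LRU ---
  step 0: ref 5 -> FAULT, frames=[5,-] (faults so far: 1)
  step 1: ref 3 -> FAULT, frames=[5,3] (faults so far: 2)
  step 2: ref 5 -> HIT, frames=[5,3] (faults so far: 2)
  step 3: ref 2 -> FAULT, evict 3, frames=[5,2] (faults so far: 3)
  step 4: ref 3 -> FAULT, evict 5, frames=[3,2] (faults so far: 4)
  step 5: ref 3 -> HIT, frames=[3,2] (faults so far: 4)
  step 6: ref 3 -> HIT, frames=[3,2] (faults so far: 4)
  step 7: ref 6 -> FAULT, evict 2, frames=[3,6] (faults so far: 5)
  step 8: ref 1 -> FAULT, evict 3, frames=[1,6] (faults so far: 6)
  step 9: ref 4 -> FAULT, evict 6, frames=[1,4] (faults so far: 7)
  step 10: ref 1 -> HIT, frames=[1,4] (faults so far: 7)
  step 11: ref 4 -> HIT, frames=[1,4] (faults so far: 7)
  step 12: ref 6 -> FAULT, evict 1, frames=[6,4] (faults so far: 8)
  step 13: ref 1 -> FAULT, evict 4, frames=[6,1] (faults so far: 9)
  step 14: ref 2 -> FAULT, evict 6, frames=[2,1] (faults so far: 10)
  step 15: ref 1 -> HIT, frames=[2,1] (faults so far: 10)
  LRU total faults: 10
--- Optimal ---
  step 0: ref 5 -> FAULT, frames=[5,-] (faults so far: 1)
  step 1: ref 3 -> FAULT, frames=[5,3] (faults so far: 2)
  step 2: ref 5 -> HIT, frames=[5,3] (faults so far: 2)
  step 3: ref 2 -> FAULT, evict 5, frames=[2,3] (faults so far: 3)
  step 4: ref 3 -> HIT, frames=[2,3] (faults so far: 3)
  step 5: ref 3 -> HIT, frames=[2,3] (faults so far: 3)
  step 6: ref 3 -> HIT, frames=[2,3] (faults so far: 3)
  step 7: ref 6 -> FAULT, evict 3, frames=[2,6] (faults so far: 4)
  step 8: ref 1 -> FAULT, evict 2, frames=[1,6] (faults so far: 5)
  step 9: ref 4 -> FAULT, evict 6, frames=[1,4] (faults so far: 6)
  step 10: ref 1 -> HIT, frames=[1,4] (faults so far: 6)
  step 11: ref 4 -> HIT, frames=[1,4] (faults so far: 6)
  step 12: ref 6 -> FAULT, evict 4, frames=[1,6] (faults so far: 7)
  step 13: ref 1 -> HIT, frames=[1,6] (faults so far: 7)
  step 14: ref 2 -> FAULT, evict 6, frames=[1,2] (faults so far: 8)
  step 15: ref 1 -> HIT, frames=[1,2] (faults so far: 8)
  Optimal total faults: 8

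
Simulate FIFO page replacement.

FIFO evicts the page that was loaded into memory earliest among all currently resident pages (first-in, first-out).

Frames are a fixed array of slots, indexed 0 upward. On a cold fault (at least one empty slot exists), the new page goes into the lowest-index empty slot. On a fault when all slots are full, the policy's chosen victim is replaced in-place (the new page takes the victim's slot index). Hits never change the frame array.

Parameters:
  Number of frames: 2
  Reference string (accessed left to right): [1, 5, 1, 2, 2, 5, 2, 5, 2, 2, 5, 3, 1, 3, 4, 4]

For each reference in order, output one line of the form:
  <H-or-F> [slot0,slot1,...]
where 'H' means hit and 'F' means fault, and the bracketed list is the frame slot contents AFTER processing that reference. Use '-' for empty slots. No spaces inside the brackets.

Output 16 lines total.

F [1,-]
F [1,5]
H [1,5]
F [2,5]
H [2,5]
H [2,5]
H [2,5]
H [2,5]
H [2,5]
H [2,5]
H [2,5]
F [2,3]
F [1,3]
H [1,3]
F [1,4]
H [1,4]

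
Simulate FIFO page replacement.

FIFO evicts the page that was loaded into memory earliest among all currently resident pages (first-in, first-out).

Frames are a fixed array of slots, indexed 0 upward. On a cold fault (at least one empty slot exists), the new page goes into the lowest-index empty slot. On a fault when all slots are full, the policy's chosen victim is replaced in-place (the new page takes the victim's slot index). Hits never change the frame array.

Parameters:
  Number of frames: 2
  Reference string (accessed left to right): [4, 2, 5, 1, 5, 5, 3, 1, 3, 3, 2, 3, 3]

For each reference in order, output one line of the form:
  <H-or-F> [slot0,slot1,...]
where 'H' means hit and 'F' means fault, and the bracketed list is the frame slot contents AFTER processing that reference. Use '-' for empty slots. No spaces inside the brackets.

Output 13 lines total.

F [4,-]
F [4,2]
F [5,2]
F [5,1]
H [5,1]
H [5,1]
F [3,1]
H [3,1]
H [3,1]
H [3,1]
F [3,2]
H [3,2]
H [3,2]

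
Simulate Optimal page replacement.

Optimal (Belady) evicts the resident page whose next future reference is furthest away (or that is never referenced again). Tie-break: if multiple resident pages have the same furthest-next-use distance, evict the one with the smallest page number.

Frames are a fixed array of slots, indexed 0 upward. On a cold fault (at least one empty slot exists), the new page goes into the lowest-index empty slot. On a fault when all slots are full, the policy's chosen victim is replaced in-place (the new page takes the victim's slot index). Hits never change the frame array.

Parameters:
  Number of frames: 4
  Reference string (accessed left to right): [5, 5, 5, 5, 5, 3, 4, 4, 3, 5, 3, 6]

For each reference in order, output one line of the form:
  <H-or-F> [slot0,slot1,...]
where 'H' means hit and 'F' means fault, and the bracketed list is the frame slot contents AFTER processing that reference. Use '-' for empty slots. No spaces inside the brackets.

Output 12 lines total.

F [5,-,-,-]
H [5,-,-,-]
H [5,-,-,-]
H [5,-,-,-]
H [5,-,-,-]
F [5,3,-,-]
F [5,3,4,-]
H [5,3,4,-]
H [5,3,4,-]
H [5,3,4,-]
H [5,3,4,-]
F [5,3,4,6]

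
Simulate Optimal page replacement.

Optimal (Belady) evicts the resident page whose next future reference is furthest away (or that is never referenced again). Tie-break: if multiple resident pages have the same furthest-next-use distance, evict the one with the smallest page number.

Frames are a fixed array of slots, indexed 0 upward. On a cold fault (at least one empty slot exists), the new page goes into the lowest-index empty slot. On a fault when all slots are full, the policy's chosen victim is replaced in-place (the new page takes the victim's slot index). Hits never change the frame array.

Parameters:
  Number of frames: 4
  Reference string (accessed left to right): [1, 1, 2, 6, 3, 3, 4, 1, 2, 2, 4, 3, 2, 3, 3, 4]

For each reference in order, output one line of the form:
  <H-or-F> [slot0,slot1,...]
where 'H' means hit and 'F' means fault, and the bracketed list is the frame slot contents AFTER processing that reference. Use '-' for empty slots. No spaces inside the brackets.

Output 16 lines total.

F [1,-,-,-]
H [1,-,-,-]
F [1,2,-,-]
F [1,2,6,-]
F [1,2,6,3]
H [1,2,6,3]
F [1,2,4,3]
H [1,2,4,3]
H [1,2,4,3]
H [1,2,4,3]
H [1,2,4,3]
H [1,2,4,3]
H [1,2,4,3]
H [1,2,4,3]
H [1,2,4,3]
H [1,2,4,3]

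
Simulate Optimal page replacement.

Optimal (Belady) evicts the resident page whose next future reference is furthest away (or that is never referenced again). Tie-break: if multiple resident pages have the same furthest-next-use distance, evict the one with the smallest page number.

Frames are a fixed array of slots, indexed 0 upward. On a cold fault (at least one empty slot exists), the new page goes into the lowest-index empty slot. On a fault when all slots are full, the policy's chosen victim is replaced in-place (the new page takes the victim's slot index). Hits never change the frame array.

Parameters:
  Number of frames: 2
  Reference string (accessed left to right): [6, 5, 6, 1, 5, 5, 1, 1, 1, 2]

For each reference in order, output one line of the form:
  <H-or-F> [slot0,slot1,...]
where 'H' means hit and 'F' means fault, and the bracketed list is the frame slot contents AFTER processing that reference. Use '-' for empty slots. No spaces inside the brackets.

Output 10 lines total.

F [6,-]
F [6,5]
H [6,5]
F [1,5]
H [1,5]
H [1,5]
H [1,5]
H [1,5]
H [1,5]
F [2,5]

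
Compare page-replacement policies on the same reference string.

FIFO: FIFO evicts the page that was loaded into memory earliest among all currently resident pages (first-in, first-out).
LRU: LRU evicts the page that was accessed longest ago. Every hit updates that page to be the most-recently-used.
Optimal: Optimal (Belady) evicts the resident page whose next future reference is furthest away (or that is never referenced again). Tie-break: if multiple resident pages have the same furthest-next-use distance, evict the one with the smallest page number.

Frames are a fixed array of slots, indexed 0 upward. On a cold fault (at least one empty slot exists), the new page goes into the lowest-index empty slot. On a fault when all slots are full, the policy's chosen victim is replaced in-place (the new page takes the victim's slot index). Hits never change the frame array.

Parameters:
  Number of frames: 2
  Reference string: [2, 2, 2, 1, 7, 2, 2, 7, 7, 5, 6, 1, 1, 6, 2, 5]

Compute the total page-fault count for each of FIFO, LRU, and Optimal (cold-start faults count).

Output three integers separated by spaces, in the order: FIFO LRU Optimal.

Answer: 9 9 8

Derivation:
--- FIFO ---
  step 0: ref 2 -> FAULT, frames=[2,-] (faults so far: 1)
  step 1: ref 2 -> HIT, frames=[2,-] (faults so far: 1)
  step 2: ref 2 -> HIT, frames=[2,-] (faults so far: 1)
  step 3: ref 1 -> FAULT, frames=[2,1] (faults so far: 2)
  step 4: ref 7 -> FAULT, evict 2, frames=[7,1] (faults so far: 3)
  step 5: ref 2 -> FAULT, evict 1, frames=[7,2] (faults so far: 4)
  step 6: ref 2 -> HIT, frames=[7,2] (faults so far: 4)
  step 7: ref 7 -> HIT, frames=[7,2] (faults so far: 4)
  step 8: ref 7 -> HIT, frames=[7,2] (faults so far: 4)
  step 9: ref 5 -> FAULT, evict 7, frames=[5,2] (faults so far: 5)
  step 10: ref 6 -> FAULT, evict 2, frames=[5,6] (faults so far: 6)
  step 11: ref 1 -> FAULT, evict 5, frames=[1,6] (faults so far: 7)
  step 12: ref 1 -> HIT, frames=[1,6] (faults so far: 7)
  step 13: ref 6 -> HIT, frames=[1,6] (faults so far: 7)
  step 14: ref 2 -> FAULT, evict 6, frames=[1,2] (faults so far: 8)
  step 15: ref 5 -> FAULT, evict 1, frames=[5,2] (faults so far: 9)
  FIFO total faults: 9
--- LRU ---
  step 0: ref 2 -> FAULT, frames=[2,-] (faults so far: 1)
  step 1: ref 2 -> HIT, frames=[2,-] (faults so far: 1)
  step 2: ref 2 -> HIT, frames=[2,-] (faults so far: 1)
  step 3: ref 1 -> FAULT, frames=[2,1] (faults so far: 2)
  step 4: ref 7 -> FAULT, evict 2, frames=[7,1] (faults so far: 3)
  step 5: ref 2 -> FAULT, evict 1, frames=[7,2] (faults so far: 4)
  step 6: ref 2 -> HIT, frames=[7,2] (faults so far: 4)
  step 7: ref 7 -> HIT, frames=[7,2] (faults so far: 4)
  step 8: ref 7 -> HIT, frames=[7,2] (faults so far: 4)
  step 9: ref 5 -> FAULT, evict 2, frames=[7,5] (faults so far: 5)
  step 10: ref 6 -> FAULT, evict 7, frames=[6,5] (faults so far: 6)
  step 11: ref 1 -> FAULT, evict 5, frames=[6,1] (faults so far: 7)
  step 12: ref 1 -> HIT, frames=[6,1] (faults so far: 7)
  step 13: ref 6 -> HIT, frames=[6,1] (faults so far: 7)
  step 14: ref 2 -> FAULT, evict 1, frames=[6,2] (faults so far: 8)
  step 15: ref 5 -> FAULT, evict 6, frames=[5,2] (faults so far: 9)
  LRU total faults: 9
--- Optimal ---
  step 0: ref 2 -> FAULT, frames=[2,-] (faults so far: 1)
  step 1: ref 2 -> HIT, frames=[2,-] (faults so far: 1)
  step 2: ref 2 -> HIT, frames=[2,-] (faults so far: 1)
  step 3: ref 1 -> FAULT, frames=[2,1] (faults so far: 2)
  step 4: ref 7 -> FAULT, evict 1, frames=[2,7] (faults so far: 3)
  step 5: ref 2 -> HIT, frames=[2,7] (faults so far: 3)
  step 6: ref 2 -> HIT, frames=[2,7] (faults so far: 3)
  step 7: ref 7 -> HIT, frames=[2,7] (faults so far: 3)
  step 8: ref 7 -> HIT, frames=[2,7] (faults so far: 3)
  step 9: ref 5 -> FAULT, evict 7, frames=[2,5] (faults so far: 4)
  step 10: ref 6 -> FAULT, evict 5, frames=[2,6] (faults so far: 5)
  step 11: ref 1 -> FAULT, evict 2, frames=[1,6] (faults so far: 6)
  step 12: ref 1 -> HIT, frames=[1,6] (faults so far: 6)
  step 13: ref 6 -> HIT, frames=[1,6] (faults so far: 6)
  step 14: ref 2 -> FAULT, evict 1, frames=[2,6] (faults so far: 7)
  step 15: ref 5 -> FAULT, evict 2, frames=[5,6] (faults so far: 8)
  Optimal total faults: 8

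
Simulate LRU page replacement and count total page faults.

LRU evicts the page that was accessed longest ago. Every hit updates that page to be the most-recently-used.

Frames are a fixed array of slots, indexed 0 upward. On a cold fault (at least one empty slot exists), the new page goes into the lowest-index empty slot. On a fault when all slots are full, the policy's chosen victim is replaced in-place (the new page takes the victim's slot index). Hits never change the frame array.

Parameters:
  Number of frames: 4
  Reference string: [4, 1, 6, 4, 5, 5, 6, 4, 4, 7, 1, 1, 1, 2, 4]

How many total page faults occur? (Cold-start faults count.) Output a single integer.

Answer: 7

Derivation:
Step 0: ref 4 → FAULT, frames=[4,-,-,-]
Step 1: ref 1 → FAULT, frames=[4,1,-,-]
Step 2: ref 6 → FAULT, frames=[4,1,6,-]
Step 3: ref 4 → HIT, frames=[4,1,6,-]
Step 4: ref 5 → FAULT, frames=[4,1,6,5]
Step 5: ref 5 → HIT, frames=[4,1,6,5]
Step 6: ref 6 → HIT, frames=[4,1,6,5]
Step 7: ref 4 → HIT, frames=[4,1,6,5]
Step 8: ref 4 → HIT, frames=[4,1,6,5]
Step 9: ref 7 → FAULT (evict 1), frames=[4,7,6,5]
Step 10: ref 1 → FAULT (evict 5), frames=[4,7,6,1]
Step 11: ref 1 → HIT, frames=[4,7,6,1]
Step 12: ref 1 → HIT, frames=[4,7,6,1]
Step 13: ref 2 → FAULT (evict 6), frames=[4,7,2,1]
Step 14: ref 4 → HIT, frames=[4,7,2,1]
Total faults: 7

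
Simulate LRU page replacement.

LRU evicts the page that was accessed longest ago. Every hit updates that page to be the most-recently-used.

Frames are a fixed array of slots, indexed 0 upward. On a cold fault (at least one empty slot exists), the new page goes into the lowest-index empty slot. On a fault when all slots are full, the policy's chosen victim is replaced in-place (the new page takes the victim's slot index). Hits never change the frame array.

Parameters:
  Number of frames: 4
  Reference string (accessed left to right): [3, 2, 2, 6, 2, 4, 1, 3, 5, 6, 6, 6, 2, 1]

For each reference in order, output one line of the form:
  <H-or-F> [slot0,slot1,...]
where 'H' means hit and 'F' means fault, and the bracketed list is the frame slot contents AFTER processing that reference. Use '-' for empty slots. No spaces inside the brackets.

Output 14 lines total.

F [3,-,-,-]
F [3,2,-,-]
H [3,2,-,-]
F [3,2,6,-]
H [3,2,6,-]
F [3,2,6,4]
F [1,2,6,4]
F [1,2,3,4]
F [1,5,3,4]
F [1,5,3,6]
H [1,5,3,6]
H [1,5,3,6]
F [2,5,3,6]
F [2,5,1,6]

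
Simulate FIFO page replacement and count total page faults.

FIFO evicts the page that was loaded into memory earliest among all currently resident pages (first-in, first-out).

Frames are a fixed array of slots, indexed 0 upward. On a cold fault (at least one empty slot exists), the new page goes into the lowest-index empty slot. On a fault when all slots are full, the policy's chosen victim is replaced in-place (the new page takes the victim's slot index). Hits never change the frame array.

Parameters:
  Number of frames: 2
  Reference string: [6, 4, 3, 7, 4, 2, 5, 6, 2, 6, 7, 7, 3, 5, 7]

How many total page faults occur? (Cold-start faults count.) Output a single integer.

Step 0: ref 6 → FAULT, frames=[6,-]
Step 1: ref 4 → FAULT, frames=[6,4]
Step 2: ref 3 → FAULT (evict 6), frames=[3,4]
Step 3: ref 7 → FAULT (evict 4), frames=[3,7]
Step 4: ref 4 → FAULT (evict 3), frames=[4,7]
Step 5: ref 2 → FAULT (evict 7), frames=[4,2]
Step 6: ref 5 → FAULT (evict 4), frames=[5,2]
Step 7: ref 6 → FAULT (evict 2), frames=[5,6]
Step 8: ref 2 → FAULT (evict 5), frames=[2,6]
Step 9: ref 6 → HIT, frames=[2,6]
Step 10: ref 7 → FAULT (evict 6), frames=[2,7]
Step 11: ref 7 → HIT, frames=[2,7]
Step 12: ref 3 → FAULT (evict 2), frames=[3,7]
Step 13: ref 5 → FAULT (evict 7), frames=[3,5]
Step 14: ref 7 → FAULT (evict 3), frames=[7,5]
Total faults: 13

Answer: 13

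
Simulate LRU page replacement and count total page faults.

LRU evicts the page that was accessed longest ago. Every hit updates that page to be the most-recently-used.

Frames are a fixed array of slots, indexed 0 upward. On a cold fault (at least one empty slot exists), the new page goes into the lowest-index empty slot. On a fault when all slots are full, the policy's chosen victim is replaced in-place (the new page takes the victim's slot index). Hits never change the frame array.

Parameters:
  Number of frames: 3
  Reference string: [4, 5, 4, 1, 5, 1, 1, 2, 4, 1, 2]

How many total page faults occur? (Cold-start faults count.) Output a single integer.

Step 0: ref 4 → FAULT, frames=[4,-,-]
Step 1: ref 5 → FAULT, frames=[4,5,-]
Step 2: ref 4 → HIT, frames=[4,5,-]
Step 3: ref 1 → FAULT, frames=[4,5,1]
Step 4: ref 5 → HIT, frames=[4,5,1]
Step 5: ref 1 → HIT, frames=[4,5,1]
Step 6: ref 1 → HIT, frames=[4,5,1]
Step 7: ref 2 → FAULT (evict 4), frames=[2,5,1]
Step 8: ref 4 → FAULT (evict 5), frames=[2,4,1]
Step 9: ref 1 → HIT, frames=[2,4,1]
Step 10: ref 2 → HIT, frames=[2,4,1]
Total faults: 5

Answer: 5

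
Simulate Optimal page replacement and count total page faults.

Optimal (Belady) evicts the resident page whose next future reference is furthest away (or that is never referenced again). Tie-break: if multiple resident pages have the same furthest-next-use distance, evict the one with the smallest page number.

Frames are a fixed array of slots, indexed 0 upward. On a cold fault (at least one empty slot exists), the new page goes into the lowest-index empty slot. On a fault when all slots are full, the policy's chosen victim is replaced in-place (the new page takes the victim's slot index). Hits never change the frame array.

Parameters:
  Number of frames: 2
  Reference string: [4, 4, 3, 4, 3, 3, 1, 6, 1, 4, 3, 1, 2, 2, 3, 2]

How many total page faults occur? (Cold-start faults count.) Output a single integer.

Answer: 7

Derivation:
Step 0: ref 4 → FAULT, frames=[4,-]
Step 1: ref 4 → HIT, frames=[4,-]
Step 2: ref 3 → FAULT, frames=[4,3]
Step 3: ref 4 → HIT, frames=[4,3]
Step 4: ref 3 → HIT, frames=[4,3]
Step 5: ref 3 → HIT, frames=[4,3]
Step 6: ref 1 → FAULT (evict 3), frames=[4,1]
Step 7: ref 6 → FAULT (evict 4), frames=[6,1]
Step 8: ref 1 → HIT, frames=[6,1]
Step 9: ref 4 → FAULT (evict 6), frames=[4,1]
Step 10: ref 3 → FAULT (evict 4), frames=[3,1]
Step 11: ref 1 → HIT, frames=[3,1]
Step 12: ref 2 → FAULT (evict 1), frames=[3,2]
Step 13: ref 2 → HIT, frames=[3,2]
Step 14: ref 3 → HIT, frames=[3,2]
Step 15: ref 2 → HIT, frames=[3,2]
Total faults: 7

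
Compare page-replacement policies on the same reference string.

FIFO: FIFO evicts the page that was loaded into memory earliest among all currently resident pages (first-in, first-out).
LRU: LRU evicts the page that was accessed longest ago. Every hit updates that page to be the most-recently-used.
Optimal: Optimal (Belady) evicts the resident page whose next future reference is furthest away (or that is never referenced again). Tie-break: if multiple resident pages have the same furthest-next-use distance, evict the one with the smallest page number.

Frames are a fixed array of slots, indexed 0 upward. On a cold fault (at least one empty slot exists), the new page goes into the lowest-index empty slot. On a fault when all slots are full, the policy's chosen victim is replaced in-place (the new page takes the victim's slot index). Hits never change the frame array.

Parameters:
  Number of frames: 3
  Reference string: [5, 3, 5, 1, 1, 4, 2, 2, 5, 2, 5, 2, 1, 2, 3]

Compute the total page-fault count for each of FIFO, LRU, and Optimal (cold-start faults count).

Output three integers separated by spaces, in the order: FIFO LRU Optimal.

--- FIFO ---
  step 0: ref 5 -> FAULT, frames=[5,-,-] (faults so far: 1)
  step 1: ref 3 -> FAULT, frames=[5,3,-] (faults so far: 2)
  step 2: ref 5 -> HIT, frames=[5,3,-] (faults so far: 2)
  step 3: ref 1 -> FAULT, frames=[5,3,1] (faults so far: 3)
  step 4: ref 1 -> HIT, frames=[5,3,1] (faults so far: 3)
  step 5: ref 4 -> FAULT, evict 5, frames=[4,3,1] (faults so far: 4)
  step 6: ref 2 -> FAULT, evict 3, frames=[4,2,1] (faults so far: 5)
  step 7: ref 2 -> HIT, frames=[4,2,1] (faults so far: 5)
  step 8: ref 5 -> FAULT, evict 1, frames=[4,2,5] (faults so far: 6)
  step 9: ref 2 -> HIT, frames=[4,2,5] (faults so far: 6)
  step 10: ref 5 -> HIT, frames=[4,2,5] (faults so far: 6)
  step 11: ref 2 -> HIT, frames=[4,2,5] (faults so far: 6)
  step 12: ref 1 -> FAULT, evict 4, frames=[1,2,5] (faults so far: 7)
  step 13: ref 2 -> HIT, frames=[1,2,5] (faults so far: 7)
  step 14: ref 3 -> FAULT, evict 2, frames=[1,3,5] (faults so far: 8)
  FIFO total faults: 8
--- LRU ---
  step 0: ref 5 -> FAULT, frames=[5,-,-] (faults so far: 1)
  step 1: ref 3 -> FAULT, frames=[5,3,-] (faults so far: 2)
  step 2: ref 5 -> HIT, frames=[5,3,-] (faults so far: 2)
  step 3: ref 1 -> FAULT, frames=[5,3,1] (faults so far: 3)
  step 4: ref 1 -> HIT, frames=[5,3,1] (faults so far: 3)
  step 5: ref 4 -> FAULT, evict 3, frames=[5,4,1] (faults so far: 4)
  step 6: ref 2 -> FAULT, evict 5, frames=[2,4,1] (faults so far: 5)
  step 7: ref 2 -> HIT, frames=[2,4,1] (faults so far: 5)
  step 8: ref 5 -> FAULT, evict 1, frames=[2,4,5] (faults so far: 6)
  step 9: ref 2 -> HIT, frames=[2,4,5] (faults so far: 6)
  step 10: ref 5 -> HIT, frames=[2,4,5] (faults so far: 6)
  step 11: ref 2 -> HIT, frames=[2,4,5] (faults so far: 6)
  step 12: ref 1 -> FAULT, evict 4, frames=[2,1,5] (faults so far: 7)
  step 13: ref 2 -> HIT, frames=[2,1,5] (faults so far: 7)
  step 14: ref 3 -> FAULT, evict 5, frames=[2,1,3] (faults so far: 8)
  LRU total faults: 8
--- Optimal ---
  step 0: ref 5 -> FAULT, frames=[5,-,-] (faults so far: 1)
  step 1: ref 3 -> FAULT, frames=[5,3,-] (faults so far: 2)
  step 2: ref 5 -> HIT, frames=[5,3,-] (faults so far: 2)
  step 3: ref 1 -> FAULT, frames=[5,3,1] (faults so far: 3)
  step 4: ref 1 -> HIT, frames=[5,3,1] (faults so far: 3)
  step 5: ref 4 -> FAULT, evict 3, frames=[5,4,1] (faults so far: 4)
  step 6: ref 2 -> FAULT, evict 4, frames=[5,2,1] (faults so far: 5)
  step 7: ref 2 -> HIT, frames=[5,2,1] (faults so far: 5)
  step 8: ref 5 -> HIT, frames=[5,2,1] (faults so far: 5)
  step 9: ref 2 -> HIT, frames=[5,2,1] (faults so far: 5)
  step 10: ref 5 -> HIT, frames=[5,2,1] (faults so far: 5)
  step 11: ref 2 -> HIT, frames=[5,2,1] (faults so far: 5)
  step 12: ref 1 -> HIT, frames=[5,2,1] (faults so far: 5)
  step 13: ref 2 -> HIT, frames=[5,2,1] (faults so far: 5)
  step 14: ref 3 -> FAULT, evict 1, frames=[5,2,3] (faults so far: 6)
  Optimal total faults: 6

Answer: 8 8 6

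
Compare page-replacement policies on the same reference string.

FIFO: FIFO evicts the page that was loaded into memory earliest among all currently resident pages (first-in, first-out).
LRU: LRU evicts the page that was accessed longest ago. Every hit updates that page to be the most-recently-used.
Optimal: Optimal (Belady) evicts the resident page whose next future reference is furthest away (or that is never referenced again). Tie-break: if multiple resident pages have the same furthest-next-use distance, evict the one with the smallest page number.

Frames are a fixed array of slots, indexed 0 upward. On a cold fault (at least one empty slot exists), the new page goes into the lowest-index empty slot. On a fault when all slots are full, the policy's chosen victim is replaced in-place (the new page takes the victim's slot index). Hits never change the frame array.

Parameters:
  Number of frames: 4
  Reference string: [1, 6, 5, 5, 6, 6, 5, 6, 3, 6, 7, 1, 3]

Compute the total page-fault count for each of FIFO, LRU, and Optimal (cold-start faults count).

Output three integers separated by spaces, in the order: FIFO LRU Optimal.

Answer: 6 6 5

Derivation:
--- FIFO ---
  step 0: ref 1 -> FAULT, frames=[1,-,-,-] (faults so far: 1)
  step 1: ref 6 -> FAULT, frames=[1,6,-,-] (faults so far: 2)
  step 2: ref 5 -> FAULT, frames=[1,6,5,-] (faults so far: 3)
  step 3: ref 5 -> HIT, frames=[1,6,5,-] (faults so far: 3)
  step 4: ref 6 -> HIT, frames=[1,6,5,-] (faults so far: 3)
  step 5: ref 6 -> HIT, frames=[1,6,5,-] (faults so far: 3)
  step 6: ref 5 -> HIT, frames=[1,6,5,-] (faults so far: 3)
  step 7: ref 6 -> HIT, frames=[1,6,5,-] (faults so far: 3)
  step 8: ref 3 -> FAULT, frames=[1,6,5,3] (faults so far: 4)
  step 9: ref 6 -> HIT, frames=[1,6,5,3] (faults so far: 4)
  step 10: ref 7 -> FAULT, evict 1, frames=[7,6,5,3] (faults so far: 5)
  step 11: ref 1 -> FAULT, evict 6, frames=[7,1,5,3] (faults so far: 6)
  step 12: ref 3 -> HIT, frames=[7,1,5,3] (faults so far: 6)
  FIFO total faults: 6
--- LRU ---
  step 0: ref 1 -> FAULT, frames=[1,-,-,-] (faults so far: 1)
  step 1: ref 6 -> FAULT, frames=[1,6,-,-] (faults so far: 2)
  step 2: ref 5 -> FAULT, frames=[1,6,5,-] (faults so far: 3)
  step 3: ref 5 -> HIT, frames=[1,6,5,-] (faults so far: 3)
  step 4: ref 6 -> HIT, frames=[1,6,5,-] (faults so far: 3)
  step 5: ref 6 -> HIT, frames=[1,6,5,-] (faults so far: 3)
  step 6: ref 5 -> HIT, frames=[1,6,5,-] (faults so far: 3)
  step 7: ref 6 -> HIT, frames=[1,6,5,-] (faults so far: 3)
  step 8: ref 3 -> FAULT, frames=[1,6,5,3] (faults so far: 4)
  step 9: ref 6 -> HIT, frames=[1,6,5,3] (faults so far: 4)
  step 10: ref 7 -> FAULT, evict 1, frames=[7,6,5,3] (faults so far: 5)
  step 11: ref 1 -> FAULT, evict 5, frames=[7,6,1,3] (faults so far: 6)
  step 12: ref 3 -> HIT, frames=[7,6,1,3] (faults so far: 6)
  LRU total faults: 6
--- Optimal ---
  step 0: ref 1 -> FAULT, frames=[1,-,-,-] (faults so far: 1)
  step 1: ref 6 -> FAULT, frames=[1,6,-,-] (faults so far: 2)
  step 2: ref 5 -> FAULT, frames=[1,6,5,-] (faults so far: 3)
  step 3: ref 5 -> HIT, frames=[1,6,5,-] (faults so far: 3)
  step 4: ref 6 -> HIT, frames=[1,6,5,-] (faults so far: 3)
  step 5: ref 6 -> HIT, frames=[1,6,5,-] (faults so far: 3)
  step 6: ref 5 -> HIT, frames=[1,6,5,-] (faults so far: 3)
  step 7: ref 6 -> HIT, frames=[1,6,5,-] (faults so far: 3)
  step 8: ref 3 -> FAULT, frames=[1,6,5,3] (faults so far: 4)
  step 9: ref 6 -> HIT, frames=[1,6,5,3] (faults so far: 4)
  step 10: ref 7 -> FAULT, evict 5, frames=[1,6,7,3] (faults so far: 5)
  step 11: ref 1 -> HIT, frames=[1,6,7,3] (faults so far: 5)
  step 12: ref 3 -> HIT, frames=[1,6,7,3] (faults so far: 5)
  Optimal total faults: 5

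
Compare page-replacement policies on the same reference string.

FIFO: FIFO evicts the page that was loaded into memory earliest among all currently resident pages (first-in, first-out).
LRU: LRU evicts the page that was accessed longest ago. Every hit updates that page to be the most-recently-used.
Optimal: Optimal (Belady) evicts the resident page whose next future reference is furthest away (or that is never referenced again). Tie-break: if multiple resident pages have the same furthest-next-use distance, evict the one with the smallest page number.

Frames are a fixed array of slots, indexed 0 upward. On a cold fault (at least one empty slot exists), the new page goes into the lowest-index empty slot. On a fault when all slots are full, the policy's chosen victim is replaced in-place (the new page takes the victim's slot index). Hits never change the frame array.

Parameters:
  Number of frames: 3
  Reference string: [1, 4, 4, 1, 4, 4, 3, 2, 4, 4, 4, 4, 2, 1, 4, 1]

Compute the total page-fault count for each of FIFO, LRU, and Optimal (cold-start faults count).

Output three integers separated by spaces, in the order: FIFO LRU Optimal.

--- FIFO ---
  step 0: ref 1 -> FAULT, frames=[1,-,-] (faults so far: 1)
  step 1: ref 4 -> FAULT, frames=[1,4,-] (faults so far: 2)
  step 2: ref 4 -> HIT, frames=[1,4,-] (faults so far: 2)
  step 3: ref 1 -> HIT, frames=[1,4,-] (faults so far: 2)
  step 4: ref 4 -> HIT, frames=[1,4,-] (faults so far: 2)
  step 5: ref 4 -> HIT, frames=[1,4,-] (faults so far: 2)
  step 6: ref 3 -> FAULT, frames=[1,4,3] (faults so far: 3)
  step 7: ref 2 -> FAULT, evict 1, frames=[2,4,3] (faults so far: 4)
  step 8: ref 4 -> HIT, frames=[2,4,3] (faults so far: 4)
  step 9: ref 4 -> HIT, frames=[2,4,3] (faults so far: 4)
  step 10: ref 4 -> HIT, frames=[2,4,3] (faults so far: 4)
  step 11: ref 4 -> HIT, frames=[2,4,3] (faults so far: 4)
  step 12: ref 2 -> HIT, frames=[2,4,3] (faults so far: 4)
  step 13: ref 1 -> FAULT, evict 4, frames=[2,1,3] (faults so far: 5)
  step 14: ref 4 -> FAULT, evict 3, frames=[2,1,4] (faults so far: 6)
  step 15: ref 1 -> HIT, frames=[2,1,4] (faults so far: 6)
  FIFO total faults: 6
--- LRU ---
  step 0: ref 1 -> FAULT, frames=[1,-,-] (faults so far: 1)
  step 1: ref 4 -> FAULT, frames=[1,4,-] (faults so far: 2)
  step 2: ref 4 -> HIT, frames=[1,4,-] (faults so far: 2)
  step 3: ref 1 -> HIT, frames=[1,4,-] (faults so far: 2)
  step 4: ref 4 -> HIT, frames=[1,4,-] (faults so far: 2)
  step 5: ref 4 -> HIT, frames=[1,4,-] (faults so far: 2)
  step 6: ref 3 -> FAULT, frames=[1,4,3] (faults so far: 3)
  step 7: ref 2 -> FAULT, evict 1, frames=[2,4,3] (faults so far: 4)
  step 8: ref 4 -> HIT, frames=[2,4,3] (faults so far: 4)
  step 9: ref 4 -> HIT, frames=[2,4,3] (faults so far: 4)
  step 10: ref 4 -> HIT, frames=[2,4,3] (faults so far: 4)
  step 11: ref 4 -> HIT, frames=[2,4,3] (faults so far: 4)
  step 12: ref 2 -> HIT, frames=[2,4,3] (faults so far: 4)
  step 13: ref 1 -> FAULT, evict 3, frames=[2,4,1] (faults so far: 5)
  step 14: ref 4 -> HIT, frames=[2,4,1] (faults so far: 5)
  step 15: ref 1 -> HIT, frames=[2,4,1] (faults so far: 5)
  LRU total faults: 5
--- Optimal ---
  step 0: ref 1 -> FAULT, frames=[1,-,-] (faults so far: 1)
  step 1: ref 4 -> FAULT, frames=[1,4,-] (faults so far: 2)
  step 2: ref 4 -> HIT, frames=[1,4,-] (faults so far: 2)
  step 3: ref 1 -> HIT, frames=[1,4,-] (faults so far: 2)
  step 4: ref 4 -> HIT, frames=[1,4,-] (faults so far: 2)
  step 5: ref 4 -> HIT, frames=[1,4,-] (faults so far: 2)
  step 6: ref 3 -> FAULT, frames=[1,4,3] (faults so far: 3)
  step 7: ref 2 -> FAULT, evict 3, frames=[1,4,2] (faults so far: 4)
  step 8: ref 4 -> HIT, frames=[1,4,2] (faults so far: 4)
  step 9: ref 4 -> HIT, frames=[1,4,2] (faults so far: 4)
  step 10: ref 4 -> HIT, frames=[1,4,2] (faults so far: 4)
  step 11: ref 4 -> HIT, frames=[1,4,2] (faults so far: 4)
  step 12: ref 2 -> HIT, frames=[1,4,2] (faults so far: 4)
  step 13: ref 1 -> HIT, frames=[1,4,2] (faults so far: 4)
  step 14: ref 4 -> HIT, frames=[1,4,2] (faults so far: 4)
  step 15: ref 1 -> HIT, frames=[1,4,2] (faults so far: 4)
  Optimal total faults: 4

Answer: 6 5 4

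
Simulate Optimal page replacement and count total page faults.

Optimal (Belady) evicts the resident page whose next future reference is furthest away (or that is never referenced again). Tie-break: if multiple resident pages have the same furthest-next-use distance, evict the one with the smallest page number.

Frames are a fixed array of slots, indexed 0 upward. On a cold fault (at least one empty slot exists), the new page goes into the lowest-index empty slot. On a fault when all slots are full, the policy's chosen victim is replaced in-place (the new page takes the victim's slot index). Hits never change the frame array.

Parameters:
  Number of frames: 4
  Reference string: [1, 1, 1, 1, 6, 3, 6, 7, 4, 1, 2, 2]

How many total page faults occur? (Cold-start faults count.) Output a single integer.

Step 0: ref 1 → FAULT, frames=[1,-,-,-]
Step 1: ref 1 → HIT, frames=[1,-,-,-]
Step 2: ref 1 → HIT, frames=[1,-,-,-]
Step 3: ref 1 → HIT, frames=[1,-,-,-]
Step 4: ref 6 → FAULT, frames=[1,6,-,-]
Step 5: ref 3 → FAULT, frames=[1,6,3,-]
Step 6: ref 6 → HIT, frames=[1,6,3,-]
Step 7: ref 7 → FAULT, frames=[1,6,3,7]
Step 8: ref 4 → FAULT (evict 3), frames=[1,6,4,7]
Step 9: ref 1 → HIT, frames=[1,6,4,7]
Step 10: ref 2 → FAULT (evict 1), frames=[2,6,4,7]
Step 11: ref 2 → HIT, frames=[2,6,4,7]
Total faults: 6

Answer: 6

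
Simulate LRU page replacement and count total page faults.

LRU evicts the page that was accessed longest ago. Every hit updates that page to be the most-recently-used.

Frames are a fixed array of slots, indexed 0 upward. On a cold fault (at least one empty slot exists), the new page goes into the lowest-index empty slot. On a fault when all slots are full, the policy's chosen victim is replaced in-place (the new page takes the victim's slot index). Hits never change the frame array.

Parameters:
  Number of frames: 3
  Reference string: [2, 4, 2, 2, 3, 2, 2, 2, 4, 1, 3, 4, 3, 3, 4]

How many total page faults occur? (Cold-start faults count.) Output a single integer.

Answer: 5

Derivation:
Step 0: ref 2 → FAULT, frames=[2,-,-]
Step 1: ref 4 → FAULT, frames=[2,4,-]
Step 2: ref 2 → HIT, frames=[2,4,-]
Step 3: ref 2 → HIT, frames=[2,4,-]
Step 4: ref 3 → FAULT, frames=[2,4,3]
Step 5: ref 2 → HIT, frames=[2,4,3]
Step 6: ref 2 → HIT, frames=[2,4,3]
Step 7: ref 2 → HIT, frames=[2,4,3]
Step 8: ref 4 → HIT, frames=[2,4,3]
Step 9: ref 1 → FAULT (evict 3), frames=[2,4,1]
Step 10: ref 3 → FAULT (evict 2), frames=[3,4,1]
Step 11: ref 4 → HIT, frames=[3,4,1]
Step 12: ref 3 → HIT, frames=[3,4,1]
Step 13: ref 3 → HIT, frames=[3,4,1]
Step 14: ref 4 → HIT, frames=[3,4,1]
Total faults: 5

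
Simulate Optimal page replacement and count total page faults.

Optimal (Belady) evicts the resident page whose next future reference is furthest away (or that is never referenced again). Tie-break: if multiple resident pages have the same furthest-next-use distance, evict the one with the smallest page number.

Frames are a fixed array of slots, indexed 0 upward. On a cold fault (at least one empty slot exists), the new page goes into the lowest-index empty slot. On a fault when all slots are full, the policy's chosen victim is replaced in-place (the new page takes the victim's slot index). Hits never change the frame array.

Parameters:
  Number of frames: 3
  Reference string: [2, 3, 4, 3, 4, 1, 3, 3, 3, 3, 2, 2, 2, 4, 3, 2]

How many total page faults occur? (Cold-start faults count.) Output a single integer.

Answer: 5

Derivation:
Step 0: ref 2 → FAULT, frames=[2,-,-]
Step 1: ref 3 → FAULT, frames=[2,3,-]
Step 2: ref 4 → FAULT, frames=[2,3,4]
Step 3: ref 3 → HIT, frames=[2,3,4]
Step 4: ref 4 → HIT, frames=[2,3,4]
Step 5: ref 1 → FAULT (evict 4), frames=[2,3,1]
Step 6: ref 3 → HIT, frames=[2,3,1]
Step 7: ref 3 → HIT, frames=[2,3,1]
Step 8: ref 3 → HIT, frames=[2,3,1]
Step 9: ref 3 → HIT, frames=[2,3,1]
Step 10: ref 2 → HIT, frames=[2,3,1]
Step 11: ref 2 → HIT, frames=[2,3,1]
Step 12: ref 2 → HIT, frames=[2,3,1]
Step 13: ref 4 → FAULT (evict 1), frames=[2,3,4]
Step 14: ref 3 → HIT, frames=[2,3,4]
Step 15: ref 2 → HIT, frames=[2,3,4]
Total faults: 5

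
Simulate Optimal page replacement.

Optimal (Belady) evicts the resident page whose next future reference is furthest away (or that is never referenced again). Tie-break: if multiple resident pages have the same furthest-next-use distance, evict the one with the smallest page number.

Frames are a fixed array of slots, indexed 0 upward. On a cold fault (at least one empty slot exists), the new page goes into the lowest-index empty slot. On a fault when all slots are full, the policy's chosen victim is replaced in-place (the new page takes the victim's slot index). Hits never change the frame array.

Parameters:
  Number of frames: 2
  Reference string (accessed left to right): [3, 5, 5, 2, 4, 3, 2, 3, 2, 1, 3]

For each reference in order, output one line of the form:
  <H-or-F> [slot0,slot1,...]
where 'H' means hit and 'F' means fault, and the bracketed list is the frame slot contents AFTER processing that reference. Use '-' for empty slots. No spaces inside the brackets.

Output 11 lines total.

F [3,-]
F [3,5]
H [3,5]
F [3,2]
F [3,4]
H [3,4]
F [3,2]
H [3,2]
H [3,2]
F [3,1]
H [3,1]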